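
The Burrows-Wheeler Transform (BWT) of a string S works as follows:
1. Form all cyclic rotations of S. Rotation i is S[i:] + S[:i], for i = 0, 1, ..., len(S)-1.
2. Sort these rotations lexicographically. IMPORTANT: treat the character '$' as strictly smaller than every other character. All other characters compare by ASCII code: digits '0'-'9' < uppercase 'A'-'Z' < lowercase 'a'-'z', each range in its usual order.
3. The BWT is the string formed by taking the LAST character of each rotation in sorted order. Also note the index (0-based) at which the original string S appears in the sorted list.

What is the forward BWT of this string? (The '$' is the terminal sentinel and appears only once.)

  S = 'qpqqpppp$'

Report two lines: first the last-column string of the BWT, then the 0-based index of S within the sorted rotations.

Answer: ppppqqq$p
7

Derivation:
All 9 rotations (rotation i = S[i:]+S[:i]):
  rot[0] = qpqqpppp$
  rot[1] = pqqpppp$q
  rot[2] = qqpppp$qp
  rot[3] = qpppp$qpq
  rot[4] = pppp$qpqq
  rot[5] = ppp$qpqqp
  rot[6] = pp$qpqqpp
  rot[7] = p$qpqqppp
  rot[8] = $qpqqpppp
Sorted (with $ < everything):
  sorted[0] = $qpqqpppp  (last char: 'p')
  sorted[1] = p$qpqqppp  (last char: 'p')
  sorted[2] = pp$qpqqpp  (last char: 'p')
  sorted[3] = ppp$qpqqp  (last char: 'p')
  sorted[4] = pppp$qpqq  (last char: 'q')
  sorted[5] = pqqpppp$q  (last char: 'q')
  sorted[6] = qpppp$qpq  (last char: 'q')
  sorted[7] = qpqqpppp$  (last char: '$')
  sorted[8] = qqpppp$qp  (last char: 'p')
Last column: ppppqqq$p
Original string S is at sorted index 7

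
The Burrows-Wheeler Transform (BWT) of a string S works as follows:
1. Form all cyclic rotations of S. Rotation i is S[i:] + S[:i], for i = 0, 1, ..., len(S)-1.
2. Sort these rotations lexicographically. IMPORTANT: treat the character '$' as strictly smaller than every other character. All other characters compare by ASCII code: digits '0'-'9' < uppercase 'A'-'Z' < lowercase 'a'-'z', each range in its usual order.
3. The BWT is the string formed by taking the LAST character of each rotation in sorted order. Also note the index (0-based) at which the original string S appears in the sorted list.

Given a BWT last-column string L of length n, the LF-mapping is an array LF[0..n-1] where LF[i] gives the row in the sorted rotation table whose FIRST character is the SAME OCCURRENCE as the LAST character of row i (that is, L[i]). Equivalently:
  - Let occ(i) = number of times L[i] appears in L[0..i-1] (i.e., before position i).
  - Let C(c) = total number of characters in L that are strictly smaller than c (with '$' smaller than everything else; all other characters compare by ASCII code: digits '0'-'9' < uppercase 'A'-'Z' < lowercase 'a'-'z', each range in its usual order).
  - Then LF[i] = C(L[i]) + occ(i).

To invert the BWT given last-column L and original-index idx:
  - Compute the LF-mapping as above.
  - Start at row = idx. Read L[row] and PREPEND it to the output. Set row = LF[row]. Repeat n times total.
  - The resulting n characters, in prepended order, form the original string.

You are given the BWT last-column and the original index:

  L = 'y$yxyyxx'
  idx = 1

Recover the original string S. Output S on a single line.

Answer: xxyyxyy$

Derivation:
LF mapping: 4 0 5 1 6 7 2 3
Walk LF starting at row 1, prepending L[row]:
  step 1: row=1, L[1]='$', prepend. Next row=LF[1]=0
  step 2: row=0, L[0]='y', prepend. Next row=LF[0]=4
  step 3: row=4, L[4]='y', prepend. Next row=LF[4]=6
  step 4: row=6, L[6]='x', prepend. Next row=LF[6]=2
  step 5: row=2, L[2]='y', prepend. Next row=LF[2]=5
  step 6: row=5, L[5]='y', prepend. Next row=LF[5]=7
  step 7: row=7, L[7]='x', prepend. Next row=LF[7]=3
  step 8: row=3, L[3]='x', prepend. Next row=LF[3]=1
Reversed output: xxyyxyy$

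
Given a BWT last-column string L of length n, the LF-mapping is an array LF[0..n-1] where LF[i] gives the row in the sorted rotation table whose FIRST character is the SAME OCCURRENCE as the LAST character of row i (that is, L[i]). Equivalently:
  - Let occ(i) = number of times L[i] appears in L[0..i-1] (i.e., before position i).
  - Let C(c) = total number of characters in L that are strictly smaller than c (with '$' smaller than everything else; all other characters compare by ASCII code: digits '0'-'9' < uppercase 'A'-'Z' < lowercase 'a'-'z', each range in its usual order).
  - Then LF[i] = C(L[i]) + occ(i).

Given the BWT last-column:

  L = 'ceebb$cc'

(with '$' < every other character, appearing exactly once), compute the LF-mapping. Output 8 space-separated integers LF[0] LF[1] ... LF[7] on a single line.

Char counts: '$':1, 'b':2, 'c':3, 'e':2
C (first-col start): C('$')=0, C('b')=1, C('c')=3, C('e')=6
L[0]='c': occ=0, LF[0]=C('c')+0=3+0=3
L[1]='e': occ=0, LF[1]=C('e')+0=6+0=6
L[2]='e': occ=1, LF[2]=C('e')+1=6+1=7
L[3]='b': occ=0, LF[3]=C('b')+0=1+0=1
L[4]='b': occ=1, LF[4]=C('b')+1=1+1=2
L[5]='$': occ=0, LF[5]=C('$')+0=0+0=0
L[6]='c': occ=1, LF[6]=C('c')+1=3+1=4
L[7]='c': occ=2, LF[7]=C('c')+2=3+2=5

Answer: 3 6 7 1 2 0 4 5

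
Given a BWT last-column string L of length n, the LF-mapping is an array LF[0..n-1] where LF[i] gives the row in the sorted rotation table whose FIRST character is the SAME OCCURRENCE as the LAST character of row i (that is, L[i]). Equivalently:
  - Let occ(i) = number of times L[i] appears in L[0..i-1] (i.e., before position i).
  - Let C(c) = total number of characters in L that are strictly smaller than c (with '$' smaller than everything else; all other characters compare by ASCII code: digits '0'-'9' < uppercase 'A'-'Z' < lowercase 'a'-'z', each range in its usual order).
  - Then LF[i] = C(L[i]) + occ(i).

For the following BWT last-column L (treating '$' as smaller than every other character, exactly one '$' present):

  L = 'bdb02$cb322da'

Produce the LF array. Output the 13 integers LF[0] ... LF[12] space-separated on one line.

Char counts: '$':1, '0':1, '2':3, '3':1, 'a':1, 'b':3, 'c':1, 'd':2
C (first-col start): C('$')=0, C('0')=1, C('2')=2, C('3')=5, C('a')=6, C('b')=7, C('c')=10, C('d')=11
L[0]='b': occ=0, LF[0]=C('b')+0=7+0=7
L[1]='d': occ=0, LF[1]=C('d')+0=11+0=11
L[2]='b': occ=1, LF[2]=C('b')+1=7+1=8
L[3]='0': occ=0, LF[3]=C('0')+0=1+0=1
L[4]='2': occ=0, LF[4]=C('2')+0=2+0=2
L[5]='$': occ=0, LF[5]=C('$')+0=0+0=0
L[6]='c': occ=0, LF[6]=C('c')+0=10+0=10
L[7]='b': occ=2, LF[7]=C('b')+2=7+2=9
L[8]='3': occ=0, LF[8]=C('3')+0=5+0=5
L[9]='2': occ=1, LF[9]=C('2')+1=2+1=3
L[10]='2': occ=2, LF[10]=C('2')+2=2+2=4
L[11]='d': occ=1, LF[11]=C('d')+1=11+1=12
L[12]='a': occ=0, LF[12]=C('a')+0=6+0=6

Answer: 7 11 8 1 2 0 10 9 5 3 4 12 6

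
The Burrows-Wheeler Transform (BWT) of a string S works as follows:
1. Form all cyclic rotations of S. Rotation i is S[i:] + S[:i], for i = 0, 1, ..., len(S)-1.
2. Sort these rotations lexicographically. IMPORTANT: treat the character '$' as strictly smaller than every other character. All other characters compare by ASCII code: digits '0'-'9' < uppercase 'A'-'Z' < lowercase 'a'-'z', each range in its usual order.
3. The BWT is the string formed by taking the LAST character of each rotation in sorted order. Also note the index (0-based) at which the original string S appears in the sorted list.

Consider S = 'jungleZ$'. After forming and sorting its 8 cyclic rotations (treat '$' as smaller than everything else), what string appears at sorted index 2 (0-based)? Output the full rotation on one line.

All 8 rotations (rotation i = S[i:]+S[:i]):
  rot[0] = jungleZ$
  rot[1] = ungleZ$j
  rot[2] = ngleZ$ju
  rot[3] = gleZ$jun
  rot[4] = leZ$jung
  rot[5] = eZ$jungl
  rot[6] = Z$jungle
  rot[7] = $jungleZ
Sorted (with $ < everything):
  sorted[0] = $jungleZ
  sorted[1] = Z$jungle
  sorted[2] = eZ$jungl
  sorted[3] = gleZ$jun
  sorted[4] = jungleZ$
  sorted[5] = leZ$jung
  sorted[6] = ngleZ$ju
  sorted[7] = ungleZ$j
sorted[2] = eZ$jungl

Answer: eZ$jungl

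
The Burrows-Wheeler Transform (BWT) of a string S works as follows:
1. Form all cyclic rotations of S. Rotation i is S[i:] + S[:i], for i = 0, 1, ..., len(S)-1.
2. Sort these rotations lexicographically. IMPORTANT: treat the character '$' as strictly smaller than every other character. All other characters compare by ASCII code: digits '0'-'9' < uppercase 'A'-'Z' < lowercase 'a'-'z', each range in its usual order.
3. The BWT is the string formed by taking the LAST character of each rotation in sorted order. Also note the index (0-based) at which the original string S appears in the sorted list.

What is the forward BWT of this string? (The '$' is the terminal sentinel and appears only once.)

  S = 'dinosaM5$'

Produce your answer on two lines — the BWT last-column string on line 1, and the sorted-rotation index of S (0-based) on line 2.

All 9 rotations (rotation i = S[i:]+S[:i]):
  rot[0] = dinosaM5$
  rot[1] = inosaM5$d
  rot[2] = nosaM5$di
  rot[3] = osaM5$din
  rot[4] = saM5$dino
  rot[5] = aM5$dinos
  rot[6] = M5$dinosa
  rot[7] = 5$dinosaM
  rot[8] = $dinosaM5
Sorted (with $ < everything):
  sorted[0] = $dinosaM5  (last char: '5')
  sorted[1] = 5$dinosaM  (last char: 'M')
  sorted[2] = M5$dinosa  (last char: 'a')
  sorted[3] = aM5$dinos  (last char: 's')
  sorted[4] = dinosaM5$  (last char: '$')
  sorted[5] = inosaM5$d  (last char: 'd')
  sorted[6] = nosaM5$di  (last char: 'i')
  sorted[7] = osaM5$din  (last char: 'n')
  sorted[8] = saM5$dino  (last char: 'o')
Last column: 5Mas$dino
Original string S is at sorted index 4

Answer: 5Mas$dino
4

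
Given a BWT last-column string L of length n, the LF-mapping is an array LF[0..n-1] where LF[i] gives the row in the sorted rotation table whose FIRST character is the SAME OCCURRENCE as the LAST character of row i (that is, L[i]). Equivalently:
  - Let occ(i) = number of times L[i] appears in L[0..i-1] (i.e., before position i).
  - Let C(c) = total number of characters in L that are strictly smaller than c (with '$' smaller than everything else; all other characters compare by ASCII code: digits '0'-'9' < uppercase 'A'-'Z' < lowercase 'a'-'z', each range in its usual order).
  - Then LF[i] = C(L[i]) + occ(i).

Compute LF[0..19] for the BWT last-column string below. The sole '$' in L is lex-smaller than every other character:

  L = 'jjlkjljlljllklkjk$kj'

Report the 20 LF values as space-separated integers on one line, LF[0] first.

Answer: 1 2 13 8 3 14 4 15 16 5 17 18 9 19 10 6 11 0 12 7

Derivation:
Char counts: '$':1, 'j':7, 'k':5, 'l':7
C (first-col start): C('$')=0, C('j')=1, C('k')=8, C('l')=13
L[0]='j': occ=0, LF[0]=C('j')+0=1+0=1
L[1]='j': occ=1, LF[1]=C('j')+1=1+1=2
L[2]='l': occ=0, LF[2]=C('l')+0=13+0=13
L[3]='k': occ=0, LF[3]=C('k')+0=8+0=8
L[4]='j': occ=2, LF[4]=C('j')+2=1+2=3
L[5]='l': occ=1, LF[5]=C('l')+1=13+1=14
L[6]='j': occ=3, LF[6]=C('j')+3=1+3=4
L[7]='l': occ=2, LF[7]=C('l')+2=13+2=15
L[8]='l': occ=3, LF[8]=C('l')+3=13+3=16
L[9]='j': occ=4, LF[9]=C('j')+4=1+4=5
L[10]='l': occ=4, LF[10]=C('l')+4=13+4=17
L[11]='l': occ=5, LF[11]=C('l')+5=13+5=18
L[12]='k': occ=1, LF[12]=C('k')+1=8+1=9
L[13]='l': occ=6, LF[13]=C('l')+6=13+6=19
L[14]='k': occ=2, LF[14]=C('k')+2=8+2=10
L[15]='j': occ=5, LF[15]=C('j')+5=1+5=6
L[16]='k': occ=3, LF[16]=C('k')+3=8+3=11
L[17]='$': occ=0, LF[17]=C('$')+0=0+0=0
L[18]='k': occ=4, LF[18]=C('k')+4=8+4=12
L[19]='j': occ=6, LF[19]=C('j')+6=1+6=7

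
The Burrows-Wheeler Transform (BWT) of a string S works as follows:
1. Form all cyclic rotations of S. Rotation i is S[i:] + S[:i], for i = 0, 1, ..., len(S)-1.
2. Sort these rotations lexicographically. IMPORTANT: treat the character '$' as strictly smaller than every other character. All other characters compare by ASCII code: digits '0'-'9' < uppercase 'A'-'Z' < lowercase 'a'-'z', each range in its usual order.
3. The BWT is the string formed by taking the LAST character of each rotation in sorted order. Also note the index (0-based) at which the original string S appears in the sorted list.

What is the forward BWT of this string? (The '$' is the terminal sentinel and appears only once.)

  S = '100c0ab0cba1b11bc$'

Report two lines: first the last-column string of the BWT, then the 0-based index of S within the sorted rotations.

Answer: c1c0b$ba1b0a1c1b00
5

Derivation:
All 18 rotations (rotation i = S[i:]+S[:i]):
  rot[0] = 100c0ab0cba1b11bc$
  rot[1] = 00c0ab0cba1b11bc$1
  rot[2] = 0c0ab0cba1b11bc$10
  rot[3] = c0ab0cba1b11bc$100
  rot[4] = 0ab0cba1b11bc$100c
  rot[5] = ab0cba1b11bc$100c0
  rot[6] = b0cba1b11bc$100c0a
  rot[7] = 0cba1b11bc$100c0ab
  rot[8] = cba1b11bc$100c0ab0
  rot[9] = ba1b11bc$100c0ab0c
  rot[10] = a1b11bc$100c0ab0cb
  rot[11] = 1b11bc$100c0ab0cba
  rot[12] = b11bc$100c0ab0cba1
  rot[13] = 11bc$100c0ab0cba1b
  rot[14] = 1bc$100c0ab0cba1b1
  rot[15] = bc$100c0ab0cba1b11
  rot[16] = c$100c0ab0cba1b11b
  rot[17] = $100c0ab0cba1b11bc
Sorted (with $ < everything):
  sorted[0] = $100c0ab0cba1b11bc  (last char: 'c')
  sorted[1] = 00c0ab0cba1b11bc$1  (last char: '1')
  sorted[2] = 0ab0cba1b11bc$100c  (last char: 'c')
  sorted[3] = 0c0ab0cba1b11bc$10  (last char: '0')
  sorted[4] = 0cba1b11bc$100c0ab  (last char: 'b')
  sorted[5] = 100c0ab0cba1b11bc$  (last char: '$')
  sorted[6] = 11bc$100c0ab0cba1b  (last char: 'b')
  sorted[7] = 1b11bc$100c0ab0cba  (last char: 'a')
  sorted[8] = 1bc$100c0ab0cba1b1  (last char: '1')
  sorted[9] = a1b11bc$100c0ab0cb  (last char: 'b')
  sorted[10] = ab0cba1b11bc$100c0  (last char: '0')
  sorted[11] = b0cba1b11bc$100c0a  (last char: 'a')
  sorted[12] = b11bc$100c0ab0cba1  (last char: '1')
  sorted[13] = ba1b11bc$100c0ab0c  (last char: 'c')
  sorted[14] = bc$100c0ab0cba1b11  (last char: '1')
  sorted[15] = c$100c0ab0cba1b11b  (last char: 'b')
  sorted[16] = c0ab0cba1b11bc$100  (last char: '0')
  sorted[17] = cba1b11bc$100c0ab0  (last char: '0')
Last column: c1c0b$ba1b0a1c1b00
Original string S is at sorted index 5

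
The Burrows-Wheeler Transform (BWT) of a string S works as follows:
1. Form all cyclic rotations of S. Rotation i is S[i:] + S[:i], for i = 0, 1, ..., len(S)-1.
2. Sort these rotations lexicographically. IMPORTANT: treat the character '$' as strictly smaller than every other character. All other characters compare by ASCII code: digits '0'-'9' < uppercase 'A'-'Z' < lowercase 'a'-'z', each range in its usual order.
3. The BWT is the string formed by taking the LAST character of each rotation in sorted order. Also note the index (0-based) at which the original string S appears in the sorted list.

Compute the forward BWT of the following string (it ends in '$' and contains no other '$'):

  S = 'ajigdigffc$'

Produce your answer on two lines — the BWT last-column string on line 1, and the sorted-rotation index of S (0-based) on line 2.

Answer: c$fgfgiijda
1

Derivation:
All 11 rotations (rotation i = S[i:]+S[:i]):
  rot[0] = ajigdigffc$
  rot[1] = jigdigffc$a
  rot[2] = igdigffc$aj
  rot[3] = gdigffc$aji
  rot[4] = digffc$ajig
  rot[5] = igffc$ajigd
  rot[6] = gffc$ajigdi
  rot[7] = ffc$ajigdig
  rot[8] = fc$ajigdigf
  rot[9] = c$ajigdigff
  rot[10] = $ajigdigffc
Sorted (with $ < everything):
  sorted[0] = $ajigdigffc  (last char: 'c')
  sorted[1] = ajigdigffc$  (last char: '$')
  sorted[2] = c$ajigdigff  (last char: 'f')
  sorted[3] = digffc$ajig  (last char: 'g')
  sorted[4] = fc$ajigdigf  (last char: 'f')
  sorted[5] = ffc$ajigdig  (last char: 'g')
  sorted[6] = gdigffc$aji  (last char: 'i')
  sorted[7] = gffc$ajigdi  (last char: 'i')
  sorted[8] = igdigffc$aj  (last char: 'j')
  sorted[9] = igffc$ajigd  (last char: 'd')
  sorted[10] = jigdigffc$a  (last char: 'a')
Last column: c$fgfgiijda
Original string S is at sorted index 1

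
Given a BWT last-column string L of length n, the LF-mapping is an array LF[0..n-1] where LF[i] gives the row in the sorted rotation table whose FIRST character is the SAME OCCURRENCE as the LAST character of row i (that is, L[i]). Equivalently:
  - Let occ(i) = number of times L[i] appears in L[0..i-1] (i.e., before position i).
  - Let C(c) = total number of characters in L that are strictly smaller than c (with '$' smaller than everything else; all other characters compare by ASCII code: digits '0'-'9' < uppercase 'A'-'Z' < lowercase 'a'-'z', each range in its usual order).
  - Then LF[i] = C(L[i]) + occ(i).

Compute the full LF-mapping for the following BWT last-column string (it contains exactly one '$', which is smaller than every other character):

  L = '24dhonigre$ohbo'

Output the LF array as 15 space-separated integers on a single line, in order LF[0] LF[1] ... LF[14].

Answer: 1 2 4 7 11 10 9 6 14 5 0 12 8 3 13

Derivation:
Char counts: '$':1, '2':1, '4':1, 'b':1, 'd':1, 'e':1, 'g':1, 'h':2, 'i':1, 'n':1, 'o':3, 'r':1
C (first-col start): C('$')=0, C('2')=1, C('4')=2, C('b')=3, C('d')=4, C('e')=5, C('g')=6, C('h')=7, C('i')=9, C('n')=10, C('o')=11, C('r')=14
L[0]='2': occ=0, LF[0]=C('2')+0=1+0=1
L[1]='4': occ=0, LF[1]=C('4')+0=2+0=2
L[2]='d': occ=0, LF[2]=C('d')+0=4+0=4
L[3]='h': occ=0, LF[3]=C('h')+0=7+0=7
L[4]='o': occ=0, LF[4]=C('o')+0=11+0=11
L[5]='n': occ=0, LF[5]=C('n')+0=10+0=10
L[6]='i': occ=0, LF[6]=C('i')+0=9+0=9
L[7]='g': occ=0, LF[7]=C('g')+0=6+0=6
L[8]='r': occ=0, LF[8]=C('r')+0=14+0=14
L[9]='e': occ=0, LF[9]=C('e')+0=5+0=5
L[10]='$': occ=0, LF[10]=C('$')+0=0+0=0
L[11]='o': occ=1, LF[11]=C('o')+1=11+1=12
L[12]='h': occ=1, LF[12]=C('h')+1=7+1=8
L[13]='b': occ=0, LF[13]=C('b')+0=3+0=3
L[14]='o': occ=2, LF[14]=C('o')+2=11+2=13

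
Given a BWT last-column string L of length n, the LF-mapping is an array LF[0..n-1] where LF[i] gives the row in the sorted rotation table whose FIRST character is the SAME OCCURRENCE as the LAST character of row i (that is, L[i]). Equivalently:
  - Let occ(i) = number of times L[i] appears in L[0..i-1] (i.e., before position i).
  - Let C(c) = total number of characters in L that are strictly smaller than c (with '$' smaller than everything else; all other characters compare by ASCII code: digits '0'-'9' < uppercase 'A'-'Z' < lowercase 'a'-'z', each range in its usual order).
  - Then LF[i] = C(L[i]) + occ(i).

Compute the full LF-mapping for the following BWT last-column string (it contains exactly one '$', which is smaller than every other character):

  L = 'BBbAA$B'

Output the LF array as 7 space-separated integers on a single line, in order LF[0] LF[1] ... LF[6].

Answer: 3 4 6 1 2 0 5

Derivation:
Char counts: '$':1, 'A':2, 'B':3, 'b':1
C (first-col start): C('$')=0, C('A')=1, C('B')=3, C('b')=6
L[0]='B': occ=0, LF[0]=C('B')+0=3+0=3
L[1]='B': occ=1, LF[1]=C('B')+1=3+1=4
L[2]='b': occ=0, LF[2]=C('b')+0=6+0=6
L[3]='A': occ=0, LF[3]=C('A')+0=1+0=1
L[4]='A': occ=1, LF[4]=C('A')+1=1+1=2
L[5]='$': occ=0, LF[5]=C('$')+0=0+0=0
L[6]='B': occ=2, LF[6]=C('B')+2=3+2=5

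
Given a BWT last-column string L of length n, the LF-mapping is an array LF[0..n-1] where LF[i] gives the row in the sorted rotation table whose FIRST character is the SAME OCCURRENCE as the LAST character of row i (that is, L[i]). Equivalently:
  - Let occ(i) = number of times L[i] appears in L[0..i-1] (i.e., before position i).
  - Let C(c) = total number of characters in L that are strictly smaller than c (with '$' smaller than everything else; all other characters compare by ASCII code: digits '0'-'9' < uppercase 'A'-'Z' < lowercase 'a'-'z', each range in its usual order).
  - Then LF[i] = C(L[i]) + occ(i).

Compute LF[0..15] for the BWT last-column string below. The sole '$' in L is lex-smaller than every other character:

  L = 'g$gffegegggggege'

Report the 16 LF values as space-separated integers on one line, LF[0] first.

Char counts: '$':1, 'e':4, 'f':2, 'g':9
C (first-col start): C('$')=0, C('e')=1, C('f')=5, C('g')=7
L[0]='g': occ=0, LF[0]=C('g')+0=7+0=7
L[1]='$': occ=0, LF[1]=C('$')+0=0+0=0
L[2]='g': occ=1, LF[2]=C('g')+1=7+1=8
L[3]='f': occ=0, LF[3]=C('f')+0=5+0=5
L[4]='f': occ=1, LF[4]=C('f')+1=5+1=6
L[5]='e': occ=0, LF[5]=C('e')+0=1+0=1
L[6]='g': occ=2, LF[6]=C('g')+2=7+2=9
L[7]='e': occ=1, LF[7]=C('e')+1=1+1=2
L[8]='g': occ=3, LF[8]=C('g')+3=7+3=10
L[9]='g': occ=4, LF[9]=C('g')+4=7+4=11
L[10]='g': occ=5, LF[10]=C('g')+5=7+5=12
L[11]='g': occ=6, LF[11]=C('g')+6=7+6=13
L[12]='g': occ=7, LF[12]=C('g')+7=7+7=14
L[13]='e': occ=2, LF[13]=C('e')+2=1+2=3
L[14]='g': occ=8, LF[14]=C('g')+8=7+8=15
L[15]='e': occ=3, LF[15]=C('e')+3=1+3=4

Answer: 7 0 8 5 6 1 9 2 10 11 12 13 14 3 15 4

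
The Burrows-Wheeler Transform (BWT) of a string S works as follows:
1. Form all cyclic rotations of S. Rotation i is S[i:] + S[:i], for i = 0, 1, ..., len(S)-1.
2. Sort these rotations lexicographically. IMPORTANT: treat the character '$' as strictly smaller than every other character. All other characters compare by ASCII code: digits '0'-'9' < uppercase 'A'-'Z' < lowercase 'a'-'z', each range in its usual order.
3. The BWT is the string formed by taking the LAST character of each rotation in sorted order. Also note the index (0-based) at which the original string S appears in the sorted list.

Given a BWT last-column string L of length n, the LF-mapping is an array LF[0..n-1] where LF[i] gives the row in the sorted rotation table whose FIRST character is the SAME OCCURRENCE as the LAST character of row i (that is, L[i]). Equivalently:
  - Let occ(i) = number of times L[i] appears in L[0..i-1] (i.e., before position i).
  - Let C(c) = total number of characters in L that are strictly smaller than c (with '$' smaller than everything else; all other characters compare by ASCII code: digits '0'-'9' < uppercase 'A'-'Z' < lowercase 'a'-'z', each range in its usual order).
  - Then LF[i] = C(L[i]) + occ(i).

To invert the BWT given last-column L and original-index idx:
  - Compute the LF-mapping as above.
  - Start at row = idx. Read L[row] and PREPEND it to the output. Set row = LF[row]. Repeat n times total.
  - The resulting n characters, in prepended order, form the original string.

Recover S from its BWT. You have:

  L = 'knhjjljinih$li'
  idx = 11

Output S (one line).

Answer: lnhhlinjjijik$

Derivation:
LF mapping: 9 12 1 6 7 10 8 3 13 4 2 0 11 5
Walk LF starting at row 11, prepending L[row]:
  step 1: row=11, L[11]='$', prepend. Next row=LF[11]=0
  step 2: row=0, L[0]='k', prepend. Next row=LF[0]=9
  step 3: row=9, L[9]='i', prepend. Next row=LF[9]=4
  step 4: row=4, L[4]='j', prepend. Next row=LF[4]=7
  step 5: row=7, L[7]='i', prepend. Next row=LF[7]=3
  step 6: row=3, L[3]='j', prepend. Next row=LF[3]=6
  step 7: row=6, L[6]='j', prepend. Next row=LF[6]=8
  step 8: row=8, L[8]='n', prepend. Next row=LF[8]=13
  step 9: row=13, L[13]='i', prepend. Next row=LF[13]=5
  step 10: row=5, L[5]='l', prepend. Next row=LF[5]=10
  step 11: row=10, L[10]='h', prepend. Next row=LF[10]=2
  step 12: row=2, L[2]='h', prepend. Next row=LF[2]=1
  step 13: row=1, L[1]='n', prepend. Next row=LF[1]=12
  step 14: row=12, L[12]='l', prepend. Next row=LF[12]=11
Reversed output: lnhhlinjjijik$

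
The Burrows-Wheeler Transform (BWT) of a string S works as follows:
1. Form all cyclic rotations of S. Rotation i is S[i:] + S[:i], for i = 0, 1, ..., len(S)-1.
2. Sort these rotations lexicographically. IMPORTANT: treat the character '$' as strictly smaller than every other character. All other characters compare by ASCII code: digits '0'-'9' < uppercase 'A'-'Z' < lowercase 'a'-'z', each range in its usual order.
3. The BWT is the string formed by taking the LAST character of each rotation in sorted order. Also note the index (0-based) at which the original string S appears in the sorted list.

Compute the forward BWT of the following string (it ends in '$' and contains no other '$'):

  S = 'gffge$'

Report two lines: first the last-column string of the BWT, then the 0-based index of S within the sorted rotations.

Answer: eggff$
5

Derivation:
All 6 rotations (rotation i = S[i:]+S[:i]):
  rot[0] = gffge$
  rot[1] = ffge$g
  rot[2] = fge$gf
  rot[3] = ge$gff
  rot[4] = e$gffg
  rot[5] = $gffge
Sorted (with $ < everything):
  sorted[0] = $gffge  (last char: 'e')
  sorted[1] = e$gffg  (last char: 'g')
  sorted[2] = ffge$g  (last char: 'g')
  sorted[3] = fge$gf  (last char: 'f')
  sorted[4] = ge$gff  (last char: 'f')
  sorted[5] = gffge$  (last char: '$')
Last column: eggff$
Original string S is at sorted index 5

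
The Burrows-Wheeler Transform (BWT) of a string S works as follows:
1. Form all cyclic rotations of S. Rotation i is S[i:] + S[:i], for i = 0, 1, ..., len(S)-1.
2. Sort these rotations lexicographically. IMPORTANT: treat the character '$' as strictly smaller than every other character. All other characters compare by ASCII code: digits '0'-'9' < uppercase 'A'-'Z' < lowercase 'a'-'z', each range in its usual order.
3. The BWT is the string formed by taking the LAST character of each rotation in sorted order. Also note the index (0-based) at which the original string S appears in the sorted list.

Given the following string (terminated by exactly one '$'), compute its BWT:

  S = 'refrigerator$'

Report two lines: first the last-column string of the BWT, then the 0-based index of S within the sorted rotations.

All 13 rotations (rotation i = S[i:]+S[:i]):
  rot[0] = refrigerator$
  rot[1] = efrigerator$r
  rot[2] = frigerator$re
  rot[3] = rigerator$ref
  rot[4] = igerator$refr
  rot[5] = gerator$refri
  rot[6] = erator$refrig
  rot[7] = rator$refrige
  rot[8] = ator$refriger
  rot[9] = tor$refrigera
  rot[10] = or$refrigerat
  rot[11] = r$refrigerato
  rot[12] = $refrigerator
Sorted (with $ < everything):
  sorted[0] = $refrigerator  (last char: 'r')
  sorted[1] = ator$refriger  (last char: 'r')
  sorted[2] = efrigerator$r  (last char: 'r')
  sorted[3] = erator$refrig  (last char: 'g')
  sorted[4] = frigerator$re  (last char: 'e')
  sorted[5] = gerator$refri  (last char: 'i')
  sorted[6] = igerator$refr  (last char: 'r')
  sorted[7] = or$refrigerat  (last char: 't')
  sorted[8] = r$refrigerato  (last char: 'o')
  sorted[9] = rator$refrige  (last char: 'e')
  sorted[10] = refrigerator$  (last char: '$')
  sorted[11] = rigerator$ref  (last char: 'f')
  sorted[12] = tor$refrigera  (last char: 'a')
Last column: rrrgeirtoe$fa
Original string S is at sorted index 10

Answer: rrrgeirtoe$fa
10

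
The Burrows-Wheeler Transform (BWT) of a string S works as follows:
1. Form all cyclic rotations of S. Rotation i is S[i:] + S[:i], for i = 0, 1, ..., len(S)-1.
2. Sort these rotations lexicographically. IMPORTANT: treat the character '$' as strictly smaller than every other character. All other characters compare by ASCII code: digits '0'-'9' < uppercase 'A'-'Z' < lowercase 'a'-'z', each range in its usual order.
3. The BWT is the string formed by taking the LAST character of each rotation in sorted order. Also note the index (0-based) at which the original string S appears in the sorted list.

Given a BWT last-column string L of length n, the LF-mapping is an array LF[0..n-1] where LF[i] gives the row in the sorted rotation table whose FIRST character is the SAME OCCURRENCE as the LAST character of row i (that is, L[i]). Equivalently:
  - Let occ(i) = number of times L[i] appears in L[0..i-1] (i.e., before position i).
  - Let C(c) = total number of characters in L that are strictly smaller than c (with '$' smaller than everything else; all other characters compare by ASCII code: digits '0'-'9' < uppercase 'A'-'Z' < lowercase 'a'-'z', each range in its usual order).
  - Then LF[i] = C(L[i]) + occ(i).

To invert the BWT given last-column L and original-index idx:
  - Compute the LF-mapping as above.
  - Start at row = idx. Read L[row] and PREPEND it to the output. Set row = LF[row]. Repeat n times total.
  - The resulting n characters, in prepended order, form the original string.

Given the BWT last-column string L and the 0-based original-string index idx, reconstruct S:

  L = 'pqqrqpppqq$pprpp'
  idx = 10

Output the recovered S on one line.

Answer: qppqpprppqprqqp$

Derivation:
LF mapping: 1 9 10 14 11 2 3 4 12 13 0 5 6 15 7 8
Walk LF starting at row 10, prepending L[row]:
  step 1: row=10, L[10]='$', prepend. Next row=LF[10]=0
  step 2: row=0, L[0]='p', prepend. Next row=LF[0]=1
  step 3: row=1, L[1]='q', prepend. Next row=LF[1]=9
  step 4: row=9, L[9]='q', prepend. Next row=LF[9]=13
  step 5: row=13, L[13]='r', prepend. Next row=LF[13]=15
  step 6: row=15, L[15]='p', prepend. Next row=LF[15]=8
  step 7: row=8, L[8]='q', prepend. Next row=LF[8]=12
  step 8: row=12, L[12]='p', prepend. Next row=LF[12]=6
  step 9: row=6, L[6]='p', prepend. Next row=LF[6]=3
  step 10: row=3, L[3]='r', prepend. Next row=LF[3]=14
  step 11: row=14, L[14]='p', prepend. Next row=LF[14]=7
  step 12: row=7, L[7]='p', prepend. Next row=LF[7]=4
  step 13: row=4, L[4]='q', prepend. Next row=LF[4]=11
  step 14: row=11, L[11]='p', prepend. Next row=LF[11]=5
  step 15: row=5, L[5]='p', prepend. Next row=LF[5]=2
  step 16: row=2, L[2]='q', prepend. Next row=LF[2]=10
Reversed output: qppqpprppqprqqp$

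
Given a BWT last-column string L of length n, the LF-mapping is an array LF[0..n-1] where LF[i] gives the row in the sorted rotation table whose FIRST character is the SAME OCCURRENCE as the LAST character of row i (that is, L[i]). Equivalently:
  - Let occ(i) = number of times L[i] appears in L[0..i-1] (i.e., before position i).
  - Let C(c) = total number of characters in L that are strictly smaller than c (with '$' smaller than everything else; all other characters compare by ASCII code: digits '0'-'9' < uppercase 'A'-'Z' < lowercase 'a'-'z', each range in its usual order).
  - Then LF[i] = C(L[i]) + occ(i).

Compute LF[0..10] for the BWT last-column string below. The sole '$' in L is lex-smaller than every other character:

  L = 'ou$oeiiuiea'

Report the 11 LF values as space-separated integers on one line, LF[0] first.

Answer: 7 9 0 8 2 4 5 10 6 3 1

Derivation:
Char counts: '$':1, 'a':1, 'e':2, 'i':3, 'o':2, 'u':2
C (first-col start): C('$')=0, C('a')=1, C('e')=2, C('i')=4, C('o')=7, C('u')=9
L[0]='o': occ=0, LF[0]=C('o')+0=7+0=7
L[1]='u': occ=0, LF[1]=C('u')+0=9+0=9
L[2]='$': occ=0, LF[2]=C('$')+0=0+0=0
L[3]='o': occ=1, LF[3]=C('o')+1=7+1=8
L[4]='e': occ=0, LF[4]=C('e')+0=2+0=2
L[5]='i': occ=0, LF[5]=C('i')+0=4+0=4
L[6]='i': occ=1, LF[6]=C('i')+1=4+1=5
L[7]='u': occ=1, LF[7]=C('u')+1=9+1=10
L[8]='i': occ=2, LF[8]=C('i')+2=4+2=6
L[9]='e': occ=1, LF[9]=C('e')+1=2+1=3
L[10]='a': occ=0, LF[10]=C('a')+0=1+0=1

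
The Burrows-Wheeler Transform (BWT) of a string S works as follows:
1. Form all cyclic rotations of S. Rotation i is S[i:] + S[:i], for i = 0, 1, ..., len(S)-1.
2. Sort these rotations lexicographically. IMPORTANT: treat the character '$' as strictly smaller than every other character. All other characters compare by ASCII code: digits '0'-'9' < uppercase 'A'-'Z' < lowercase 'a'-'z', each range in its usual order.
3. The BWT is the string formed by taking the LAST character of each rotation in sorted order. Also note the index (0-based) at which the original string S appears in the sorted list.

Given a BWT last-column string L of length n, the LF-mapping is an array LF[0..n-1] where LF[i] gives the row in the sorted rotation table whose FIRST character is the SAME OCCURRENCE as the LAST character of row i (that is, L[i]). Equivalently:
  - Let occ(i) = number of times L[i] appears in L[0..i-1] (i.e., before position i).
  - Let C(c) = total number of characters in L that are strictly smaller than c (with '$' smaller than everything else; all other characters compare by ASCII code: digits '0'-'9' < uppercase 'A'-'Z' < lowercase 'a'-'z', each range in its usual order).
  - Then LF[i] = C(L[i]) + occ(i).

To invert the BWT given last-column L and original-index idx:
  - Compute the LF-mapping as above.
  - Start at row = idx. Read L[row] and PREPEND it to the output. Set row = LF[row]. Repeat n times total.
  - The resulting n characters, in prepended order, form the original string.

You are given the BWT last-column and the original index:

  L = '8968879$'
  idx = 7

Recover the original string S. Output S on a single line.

Answer: 9967888$

Derivation:
LF mapping: 3 6 1 4 5 2 7 0
Walk LF starting at row 7, prepending L[row]:
  step 1: row=7, L[7]='$', prepend. Next row=LF[7]=0
  step 2: row=0, L[0]='8', prepend. Next row=LF[0]=3
  step 3: row=3, L[3]='8', prepend. Next row=LF[3]=4
  step 4: row=4, L[4]='8', prepend. Next row=LF[4]=5
  step 5: row=5, L[5]='7', prepend. Next row=LF[5]=2
  step 6: row=2, L[2]='6', prepend. Next row=LF[2]=1
  step 7: row=1, L[1]='9', prepend. Next row=LF[1]=6
  step 8: row=6, L[6]='9', prepend. Next row=LF[6]=7
Reversed output: 9967888$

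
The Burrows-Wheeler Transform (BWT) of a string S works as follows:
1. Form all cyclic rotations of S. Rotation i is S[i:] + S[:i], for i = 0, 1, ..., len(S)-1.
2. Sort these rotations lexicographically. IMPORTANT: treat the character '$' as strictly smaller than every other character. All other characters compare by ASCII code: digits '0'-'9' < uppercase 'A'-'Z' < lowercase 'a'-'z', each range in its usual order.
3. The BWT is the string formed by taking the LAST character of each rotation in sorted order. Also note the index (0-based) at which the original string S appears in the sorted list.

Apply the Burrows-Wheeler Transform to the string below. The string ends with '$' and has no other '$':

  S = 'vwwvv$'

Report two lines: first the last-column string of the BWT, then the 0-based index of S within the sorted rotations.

Answer: vvw$wv
3

Derivation:
All 6 rotations (rotation i = S[i:]+S[:i]):
  rot[0] = vwwvv$
  rot[1] = wwvv$v
  rot[2] = wvv$vw
  rot[3] = vv$vww
  rot[4] = v$vwwv
  rot[5] = $vwwvv
Sorted (with $ < everything):
  sorted[0] = $vwwvv  (last char: 'v')
  sorted[1] = v$vwwv  (last char: 'v')
  sorted[2] = vv$vww  (last char: 'w')
  sorted[3] = vwwvv$  (last char: '$')
  sorted[4] = wvv$vw  (last char: 'w')
  sorted[5] = wwvv$v  (last char: 'v')
Last column: vvw$wv
Original string S is at sorted index 3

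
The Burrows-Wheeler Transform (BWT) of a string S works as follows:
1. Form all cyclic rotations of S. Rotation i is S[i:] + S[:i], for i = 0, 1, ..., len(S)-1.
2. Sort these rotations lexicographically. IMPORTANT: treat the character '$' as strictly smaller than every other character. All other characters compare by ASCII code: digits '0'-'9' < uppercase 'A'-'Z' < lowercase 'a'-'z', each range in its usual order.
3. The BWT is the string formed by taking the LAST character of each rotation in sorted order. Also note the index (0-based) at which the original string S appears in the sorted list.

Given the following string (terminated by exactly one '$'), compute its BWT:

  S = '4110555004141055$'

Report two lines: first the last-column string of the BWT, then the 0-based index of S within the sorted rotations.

Answer: 5501141441$055050
10

Derivation:
All 17 rotations (rotation i = S[i:]+S[:i]):
  rot[0] = 4110555004141055$
  rot[1] = 110555004141055$4
  rot[2] = 10555004141055$41
  rot[3] = 0555004141055$411
  rot[4] = 555004141055$4110
  rot[5] = 55004141055$41105
  rot[6] = 5004141055$411055
  rot[7] = 004141055$4110555
  rot[8] = 04141055$41105550
  rot[9] = 4141055$411055500
  rot[10] = 141055$4110555004
  rot[11] = 41055$41105550041
  rot[12] = 1055$411055500414
  rot[13] = 055$4110555004141
  rot[14] = 55$41105550041410
  rot[15] = 5$411055500414105
  rot[16] = $4110555004141055
Sorted (with $ < everything):
  sorted[0] = $4110555004141055  (last char: '5')
  sorted[1] = 004141055$4110555  (last char: '5')
  sorted[2] = 04141055$41105550  (last char: '0')
  sorted[3] = 055$4110555004141  (last char: '1')
  sorted[4] = 0555004141055$411  (last char: '1')
  sorted[5] = 1055$411055500414  (last char: '4')
  sorted[6] = 10555004141055$41  (last char: '1')
  sorted[7] = 110555004141055$4  (last char: '4')
  sorted[8] = 141055$4110555004  (last char: '4')
  sorted[9] = 41055$41105550041  (last char: '1')
  sorted[10] = 4110555004141055$  (last char: '$')
  sorted[11] = 4141055$411055500  (last char: '0')
  sorted[12] = 5$411055500414105  (last char: '5')
  sorted[13] = 5004141055$411055  (last char: '5')
  sorted[14] = 55$41105550041410  (last char: '0')
  sorted[15] = 55004141055$41105  (last char: '5')
  sorted[16] = 555004141055$4110  (last char: '0')
Last column: 5501141441$055050
Original string S is at sorted index 10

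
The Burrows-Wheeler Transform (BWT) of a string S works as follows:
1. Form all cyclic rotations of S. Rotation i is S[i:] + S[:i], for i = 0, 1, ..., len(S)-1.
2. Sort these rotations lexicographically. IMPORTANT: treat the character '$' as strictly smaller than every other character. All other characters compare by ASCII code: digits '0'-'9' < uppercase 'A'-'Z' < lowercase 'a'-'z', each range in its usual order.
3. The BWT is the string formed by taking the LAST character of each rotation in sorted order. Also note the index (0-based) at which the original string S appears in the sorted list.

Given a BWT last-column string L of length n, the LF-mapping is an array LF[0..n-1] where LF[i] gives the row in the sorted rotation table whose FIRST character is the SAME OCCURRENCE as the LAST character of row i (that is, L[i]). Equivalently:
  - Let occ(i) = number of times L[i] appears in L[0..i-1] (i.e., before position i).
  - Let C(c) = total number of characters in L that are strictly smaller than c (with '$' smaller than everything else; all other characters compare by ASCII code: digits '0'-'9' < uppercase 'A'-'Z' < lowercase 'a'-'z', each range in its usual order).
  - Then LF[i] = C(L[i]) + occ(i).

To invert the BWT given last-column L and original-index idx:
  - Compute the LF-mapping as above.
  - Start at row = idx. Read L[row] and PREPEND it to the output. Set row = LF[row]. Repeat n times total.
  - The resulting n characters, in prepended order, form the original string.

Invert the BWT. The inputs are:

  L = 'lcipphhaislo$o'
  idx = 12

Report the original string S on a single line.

Answer: philosophical$

Derivation:
LF mapping: 7 2 5 11 12 3 4 1 6 13 8 9 0 10
Walk LF starting at row 12, prepending L[row]:
  step 1: row=12, L[12]='$', prepend. Next row=LF[12]=0
  step 2: row=0, L[0]='l', prepend. Next row=LF[0]=7
  step 3: row=7, L[7]='a', prepend. Next row=LF[7]=1
  step 4: row=1, L[1]='c', prepend. Next row=LF[1]=2
  step 5: row=2, L[2]='i', prepend. Next row=LF[2]=5
  step 6: row=5, L[5]='h', prepend. Next row=LF[5]=3
  step 7: row=3, L[3]='p', prepend. Next row=LF[3]=11
  step 8: row=11, L[11]='o', prepend. Next row=LF[11]=9
  step 9: row=9, L[9]='s', prepend. Next row=LF[9]=13
  step 10: row=13, L[13]='o', prepend. Next row=LF[13]=10
  step 11: row=10, L[10]='l', prepend. Next row=LF[10]=8
  step 12: row=8, L[8]='i', prepend. Next row=LF[8]=6
  step 13: row=6, L[6]='h', prepend. Next row=LF[6]=4
  step 14: row=4, L[4]='p', prepend. Next row=LF[4]=12
Reversed output: philosophical$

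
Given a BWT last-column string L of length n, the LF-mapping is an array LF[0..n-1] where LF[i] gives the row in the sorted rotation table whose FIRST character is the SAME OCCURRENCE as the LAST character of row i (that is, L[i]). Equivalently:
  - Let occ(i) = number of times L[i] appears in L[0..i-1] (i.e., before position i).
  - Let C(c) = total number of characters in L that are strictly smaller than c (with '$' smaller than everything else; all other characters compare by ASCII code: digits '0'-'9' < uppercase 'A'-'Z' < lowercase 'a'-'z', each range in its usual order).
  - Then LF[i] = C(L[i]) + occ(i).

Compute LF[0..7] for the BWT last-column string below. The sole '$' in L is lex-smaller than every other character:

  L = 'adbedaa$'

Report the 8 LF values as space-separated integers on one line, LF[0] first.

Char counts: '$':1, 'a':3, 'b':1, 'd':2, 'e':1
C (first-col start): C('$')=0, C('a')=1, C('b')=4, C('d')=5, C('e')=7
L[0]='a': occ=0, LF[0]=C('a')+0=1+0=1
L[1]='d': occ=0, LF[1]=C('d')+0=5+0=5
L[2]='b': occ=0, LF[2]=C('b')+0=4+0=4
L[3]='e': occ=0, LF[3]=C('e')+0=7+0=7
L[4]='d': occ=1, LF[4]=C('d')+1=5+1=6
L[5]='a': occ=1, LF[5]=C('a')+1=1+1=2
L[6]='a': occ=2, LF[6]=C('a')+2=1+2=3
L[7]='$': occ=0, LF[7]=C('$')+0=0+0=0

Answer: 1 5 4 7 6 2 3 0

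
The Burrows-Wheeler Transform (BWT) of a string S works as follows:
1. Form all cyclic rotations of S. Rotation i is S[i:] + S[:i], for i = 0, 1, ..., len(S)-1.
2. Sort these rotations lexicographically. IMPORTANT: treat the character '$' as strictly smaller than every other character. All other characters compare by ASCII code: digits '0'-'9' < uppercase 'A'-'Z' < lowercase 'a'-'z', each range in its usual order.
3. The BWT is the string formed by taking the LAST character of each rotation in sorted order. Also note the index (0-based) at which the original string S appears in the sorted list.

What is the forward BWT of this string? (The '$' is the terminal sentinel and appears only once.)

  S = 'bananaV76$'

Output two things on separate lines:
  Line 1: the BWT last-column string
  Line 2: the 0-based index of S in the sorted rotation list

All 10 rotations (rotation i = S[i:]+S[:i]):
  rot[0] = bananaV76$
  rot[1] = ananaV76$b
  rot[2] = nanaV76$ba
  rot[3] = anaV76$ban
  rot[4] = naV76$bana
  rot[5] = aV76$banan
  rot[6] = V76$banana
  rot[7] = 76$bananaV
  rot[8] = 6$bananaV7
  rot[9] = $bananaV76
Sorted (with $ < everything):
  sorted[0] = $bananaV76  (last char: '6')
  sorted[1] = 6$bananaV7  (last char: '7')
  sorted[2] = 76$bananaV  (last char: 'V')
  sorted[3] = V76$banana  (last char: 'a')
  sorted[4] = aV76$banan  (last char: 'n')
  sorted[5] = anaV76$ban  (last char: 'n')
  sorted[6] = ananaV76$b  (last char: 'b')
  sorted[7] = bananaV76$  (last char: '$')
  sorted[8] = naV76$bana  (last char: 'a')
  sorted[9] = nanaV76$ba  (last char: 'a')
Last column: 67Vannb$aa
Original string S is at sorted index 7

Answer: 67Vannb$aa
7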